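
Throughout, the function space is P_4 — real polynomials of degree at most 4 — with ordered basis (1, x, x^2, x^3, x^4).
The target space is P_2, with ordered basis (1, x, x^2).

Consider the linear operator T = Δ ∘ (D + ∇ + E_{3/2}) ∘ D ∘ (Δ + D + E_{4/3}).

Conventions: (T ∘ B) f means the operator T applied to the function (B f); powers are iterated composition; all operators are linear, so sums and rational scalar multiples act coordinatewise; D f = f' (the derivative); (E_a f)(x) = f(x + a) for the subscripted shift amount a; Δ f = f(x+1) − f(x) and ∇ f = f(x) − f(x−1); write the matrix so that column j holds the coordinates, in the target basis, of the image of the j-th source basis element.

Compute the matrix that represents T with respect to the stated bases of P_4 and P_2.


the matrix is [[0, 0, 2, 44, 1243/3]; [0, 0, 0, 6, 176]; [0, 0, 0, 0, 12]] (rows listed top to bottom)

image of 1: 0
image of x: 0
image of x^2: 2
image of x^3: 6x + 44
image of x^4: 12x^2 + 176x + 1243/3
each image's coordinates form column j of the matrix


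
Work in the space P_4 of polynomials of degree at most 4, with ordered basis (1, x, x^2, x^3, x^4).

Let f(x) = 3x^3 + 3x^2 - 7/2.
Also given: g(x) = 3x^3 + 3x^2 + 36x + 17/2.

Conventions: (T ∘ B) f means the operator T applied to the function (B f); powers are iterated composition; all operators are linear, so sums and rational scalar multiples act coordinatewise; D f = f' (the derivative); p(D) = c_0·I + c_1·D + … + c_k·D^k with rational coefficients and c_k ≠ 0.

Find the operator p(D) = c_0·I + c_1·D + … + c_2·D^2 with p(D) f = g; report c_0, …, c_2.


p(D) = I + 2·D^2, i.e. c_0 = 1, c_1 = 0, c_2 = 2

D^0 f = 3x^3 + 3x^2 - 7/2
D^1 f = 9x^2 + 6x
D^2 f = 18x + 6
matching coefficients of g against c_0 f + c_1 Df + … from the top degree down determines the c_i
solution: c_0 = 1, c_1 = 0, c_2 = 2


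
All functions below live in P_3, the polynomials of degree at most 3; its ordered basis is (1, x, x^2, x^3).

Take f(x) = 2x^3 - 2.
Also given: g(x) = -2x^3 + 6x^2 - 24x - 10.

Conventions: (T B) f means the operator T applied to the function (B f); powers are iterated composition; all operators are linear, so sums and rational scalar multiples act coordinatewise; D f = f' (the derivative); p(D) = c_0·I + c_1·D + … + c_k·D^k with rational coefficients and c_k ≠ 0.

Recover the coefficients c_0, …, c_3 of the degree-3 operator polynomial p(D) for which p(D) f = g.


c_0 = -1, c_1 = 1, c_2 = -2, c_3 = -1

D^0 f = 2x^3 - 2
D^1 f = 6x^2
D^2 f = 12x
D^3 f = 12
matching coefficients of g against c_0 f + c_1 Df + … from the top degree down determines the c_i
solution: c_0 = -1, c_1 = 1, c_2 = -2, c_3 = -1


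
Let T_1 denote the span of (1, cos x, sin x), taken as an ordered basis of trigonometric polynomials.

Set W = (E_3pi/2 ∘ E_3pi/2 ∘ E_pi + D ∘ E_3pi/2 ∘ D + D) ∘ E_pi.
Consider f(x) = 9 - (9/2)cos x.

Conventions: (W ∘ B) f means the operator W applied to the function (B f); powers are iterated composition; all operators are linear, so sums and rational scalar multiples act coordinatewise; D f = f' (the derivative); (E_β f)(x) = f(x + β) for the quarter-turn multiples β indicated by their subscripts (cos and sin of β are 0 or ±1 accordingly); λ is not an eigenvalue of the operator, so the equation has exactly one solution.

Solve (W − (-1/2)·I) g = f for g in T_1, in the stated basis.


write g with unknown coordinates in the stated basis and equate coefficients in (W − (-1/2)·I) g = f
solving from the highest basis element down gives g = 6 + (9/17)cos x + (36/17)sin x
check: W g = 6 - (81/17)cos x - (18/17)sin x
so W g − (-1/2)·g = 9 - (9/2)cos x = f ✓

the image equals g(x) = 6 + (9/17)cos x + (36/17)sin x


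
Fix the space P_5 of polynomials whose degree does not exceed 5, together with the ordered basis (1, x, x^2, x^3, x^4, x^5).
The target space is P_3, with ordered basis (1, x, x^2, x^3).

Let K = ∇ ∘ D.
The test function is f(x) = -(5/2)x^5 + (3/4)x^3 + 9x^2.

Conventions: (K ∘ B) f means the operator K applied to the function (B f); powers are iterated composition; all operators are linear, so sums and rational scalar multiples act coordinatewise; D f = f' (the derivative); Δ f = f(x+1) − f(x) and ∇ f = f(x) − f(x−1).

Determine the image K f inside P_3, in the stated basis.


the image equals g(x) = -50x^3 + 75x^2 - (91/2)x + 113/4

D f = -(25/2)x^4 + (9/4)x^2 + 18x
∇ D f = -50x^3 + 75x^2 - (91/2)x + 113/4


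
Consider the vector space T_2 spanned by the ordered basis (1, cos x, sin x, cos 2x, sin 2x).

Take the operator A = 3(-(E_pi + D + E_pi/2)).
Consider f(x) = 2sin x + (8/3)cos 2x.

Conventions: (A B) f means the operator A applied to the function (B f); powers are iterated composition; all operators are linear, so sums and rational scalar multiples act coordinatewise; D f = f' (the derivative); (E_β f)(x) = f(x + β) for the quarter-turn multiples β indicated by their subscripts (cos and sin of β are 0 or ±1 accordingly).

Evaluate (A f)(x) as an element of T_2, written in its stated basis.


the image equals g(x) = -12cos x + 6sin x + 16sin 2x

E_pi f = -2sin x + (8/3)cos 2x
D f = 2cos x - (16/3)sin 2x
E_pi/2 f = 2cos x - (8/3)cos 2x
(E_pi + D + E_pi/2) f = 4cos x - 2sin x - (16/3)sin 2x
(-(E_pi + D + E_pi/2)) f = -4cos x + 2sin x + (16/3)sin 2x
(3(-(E_pi + D + E_pi/2))) f = -12cos x + 6sin x + 16sin 2x


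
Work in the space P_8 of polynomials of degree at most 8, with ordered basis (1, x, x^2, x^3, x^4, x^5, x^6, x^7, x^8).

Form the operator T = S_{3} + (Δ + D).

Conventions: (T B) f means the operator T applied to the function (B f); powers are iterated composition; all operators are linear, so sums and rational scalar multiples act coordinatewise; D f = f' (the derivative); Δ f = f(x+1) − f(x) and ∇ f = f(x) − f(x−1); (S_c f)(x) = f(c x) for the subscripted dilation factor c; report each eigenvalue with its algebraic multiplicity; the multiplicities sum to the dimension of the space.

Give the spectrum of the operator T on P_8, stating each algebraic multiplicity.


image of 1: 1
image of x: 3x + 2
image of x^2: 9x^2 + 4x + 1
image of x^3: 27x^3 + 6x^2 + 3x + 1
image of x^4: 81x^4 + 8x^3 + 6x^2 + 4x + 1
image of x^5: 243x^5 + 10x^4 + 10x^3 + 10x^2 + 5x + 1
image of x^6: 729x^6 + 12x^5 + 15x^4 + 20x^3 + 15x^2 + 6x + 1
image of x^7: 2187x^7 + 14x^6 + 21x^5 + 35x^4 + 35x^3 + 21x^2 + 7x + 1
image of x^8: 6561x^8 + 16x^7 + 28x^6 + 56x^5 + 70x^4 + 56x^3 + 28x^2 + 8x + 1
the matrix is upper triangular; its diagonal is (1, 3, 9, 27, 81, 243, 729, 2187, 6561)
for a triangular matrix the eigenvalues are the diagonal entries, with algebraic multiplicity their repetition count

λ = 1 (multiplicity 1), λ = 3 (multiplicity 1), λ = 9 (multiplicity 1), λ = 27 (multiplicity 1), λ = 81 (multiplicity 1), λ = 243 (multiplicity 1), λ = 729 (multiplicity 1), λ = 2187 (multiplicity 1), λ = 6561 (multiplicity 1)


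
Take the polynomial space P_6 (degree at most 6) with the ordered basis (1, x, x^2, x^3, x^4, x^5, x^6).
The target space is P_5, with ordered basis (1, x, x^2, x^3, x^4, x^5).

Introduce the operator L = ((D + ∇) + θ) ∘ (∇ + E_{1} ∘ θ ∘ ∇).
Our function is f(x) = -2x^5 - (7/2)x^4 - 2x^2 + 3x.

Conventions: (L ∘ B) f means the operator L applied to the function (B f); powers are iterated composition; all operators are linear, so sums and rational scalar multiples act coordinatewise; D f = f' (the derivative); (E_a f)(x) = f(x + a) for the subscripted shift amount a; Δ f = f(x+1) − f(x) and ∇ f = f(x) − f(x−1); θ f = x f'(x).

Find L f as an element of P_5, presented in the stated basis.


g(x) = -200x^4 - 808x^3 - 882x^2 - 642x - 139

∇ f = -10x^4 + 6x^3 + x^2 - 8x + 13/2
∇ f = -10x^4 + 6x^3 + x^2 - 8x + 13/2
θ ∇ f = -40x^4 + 18x^3 + 2x^2 - 8x
E_{1} θ ∇ f = -40x^4 - 142x^3 - 184x^2 - 110x - 28
(∇ + E_{1} ∘ θ ∘ ∇) f = -50x^4 - 136x^3 - 183x^2 - 118x - 43/2
D (∇ + E_{1} ∘ θ ∘ ∇) f = -200x^3 - 408x^2 - 366x - 118
∇ (∇ + E_{1} ∘ θ ∘ ∇) f = -200x^3 - 108x^2 - 158x - 21
(D + ∇) (∇ + E_{1} ∘ θ ∘ ∇) f = -400x^3 - 516x^2 - 524x - 139
θ (∇ + E_{1} ∘ θ ∘ ∇) f = -200x^4 - 408x^3 - 366x^2 - 118x
((D + ∇) + θ) (∇ + E_{1} ∘ θ ∘ ∇) f = -200x^4 - 808x^3 - 882x^2 - 642x - 139


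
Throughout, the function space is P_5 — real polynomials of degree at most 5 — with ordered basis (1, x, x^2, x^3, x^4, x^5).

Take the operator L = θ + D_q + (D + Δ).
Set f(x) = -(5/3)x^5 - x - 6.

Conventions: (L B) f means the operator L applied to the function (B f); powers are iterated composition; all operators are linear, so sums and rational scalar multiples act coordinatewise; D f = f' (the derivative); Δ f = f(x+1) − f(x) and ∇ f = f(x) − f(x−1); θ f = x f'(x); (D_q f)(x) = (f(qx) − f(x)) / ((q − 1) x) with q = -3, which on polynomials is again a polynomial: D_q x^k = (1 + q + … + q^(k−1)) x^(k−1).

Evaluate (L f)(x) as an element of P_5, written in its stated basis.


the result is g(x) = -(25/3)x^5 - (355/3)x^4 - (50/3)x^3 - (50/3)x^2 - (28/3)x - 14/3

θ f = -(25/3)x^5 - x
D_q f = -(305/3)x^4 - 1
D f = -(25/3)x^4 - 1
Δ f = -(25/3)x^4 - (50/3)x^3 - (50/3)x^2 - (25/3)x - 8/3
(D + Δ) f = -(50/3)x^4 - (50/3)x^3 - (50/3)x^2 - (25/3)x - 11/3
(θ + D_q + (D + Δ)) f = -(25/3)x^5 - (355/3)x^4 - (50/3)x^3 - (50/3)x^2 - (28/3)x - 14/3


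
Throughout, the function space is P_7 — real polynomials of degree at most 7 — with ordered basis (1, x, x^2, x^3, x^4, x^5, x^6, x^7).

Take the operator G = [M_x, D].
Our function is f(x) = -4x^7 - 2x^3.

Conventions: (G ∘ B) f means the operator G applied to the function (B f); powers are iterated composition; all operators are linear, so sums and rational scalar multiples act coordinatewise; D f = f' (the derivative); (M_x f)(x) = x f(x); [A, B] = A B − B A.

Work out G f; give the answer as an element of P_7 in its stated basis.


the image equals g(x) = 4x^7 + 2x^3

D f = -28x^6 - 6x^2
M_x D f = -28x^7 - 6x^3
M_x f = -4x^8 - 2x^4
D M_x f = -32x^7 - 8x^3
[M_x, D] f = 4x^7 + 2x^3


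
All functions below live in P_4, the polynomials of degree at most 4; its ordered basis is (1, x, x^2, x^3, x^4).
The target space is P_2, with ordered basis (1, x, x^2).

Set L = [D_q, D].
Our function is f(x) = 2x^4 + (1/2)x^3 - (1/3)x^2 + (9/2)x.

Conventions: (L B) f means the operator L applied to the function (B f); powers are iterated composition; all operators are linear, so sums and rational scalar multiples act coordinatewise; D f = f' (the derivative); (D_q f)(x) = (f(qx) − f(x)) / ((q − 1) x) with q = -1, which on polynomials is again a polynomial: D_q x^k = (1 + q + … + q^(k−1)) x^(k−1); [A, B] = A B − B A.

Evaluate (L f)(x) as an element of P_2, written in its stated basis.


the result is g(x) = 8x^2 - x - 2/3

D f = 8x^3 + (3/2)x^2 - (2/3)x + 9/2
D_q D f = 8x^2 - 2/3
D_q f = (1/2)x^2 + 9/2
D D_q f = x
[D_q, D] f = 8x^2 - x - 2/3


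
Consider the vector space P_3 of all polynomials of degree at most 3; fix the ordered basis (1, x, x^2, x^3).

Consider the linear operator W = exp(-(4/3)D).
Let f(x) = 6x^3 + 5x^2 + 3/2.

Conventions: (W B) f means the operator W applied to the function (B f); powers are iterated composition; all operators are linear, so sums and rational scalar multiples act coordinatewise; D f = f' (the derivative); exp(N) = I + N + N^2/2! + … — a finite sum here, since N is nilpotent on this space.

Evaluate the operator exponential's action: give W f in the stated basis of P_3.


g(x) = 6x^3 - 19x^2 + (56/3)x - 23/6

order-1 term: -24x^2 - (40/3)x
order-2 term: 32x + 80/9
order-3 term: -128/9
the series for exp(-(4/3)D) f terminates at order 3
exp(-(4/3)D) f = 6x^3 - 19x^2 + (56/3)x - 23/6


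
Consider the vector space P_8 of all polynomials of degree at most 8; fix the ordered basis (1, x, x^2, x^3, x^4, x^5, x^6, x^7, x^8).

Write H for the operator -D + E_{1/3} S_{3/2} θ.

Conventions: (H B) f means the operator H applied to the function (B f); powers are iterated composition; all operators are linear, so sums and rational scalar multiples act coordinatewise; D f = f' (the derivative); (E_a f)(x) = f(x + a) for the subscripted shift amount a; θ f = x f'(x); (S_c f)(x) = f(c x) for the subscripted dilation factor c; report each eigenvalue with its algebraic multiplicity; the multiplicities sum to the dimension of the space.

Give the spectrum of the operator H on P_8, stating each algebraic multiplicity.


image of 1: 0
image of x: (3/2)x - 1/2
image of x^2: (9/2)x^2 + x + 1/2
image of x^3: (81/8)x^3 + (57/8)x^2 + (27/8)x + 3/8
image of x^4: (81/4)x^4 + 23x^3 + (27/2)x^2 + 3x + 1/4
image of x^5: (1215/32)x^5 + (1865/32)x^4 + (675/16)x^3 + (225/16)x^2 + (75/32)x + 5/32
image of x^6: (2187/32)x^6 + (2091/16)x^5 + (3645/32)x^4 + (405/8)x^3 + (405/32)x^2 + (27/16)x + 3/32
image of x^7: (15309/128)x^7 + (34825/128)x^6 + (35721/128)x^5 + (19845/128)x^4 + (6615/128)x^3 + (1323/128)x^2 + (147/128)x + 7/128
image of x^8: (6561/32)x^8 + (2155/4)x^7 + (5103/8)x^6 + (1701/4)x^5 + (2835/16)x^4 + (189/4)x^3 + (63/8)x^2 + (3/4)x + 1/32
the matrix is upper triangular; its diagonal is (0, 3/2, 9/2, 81/8, 81/4, 1215/32, 2187/32, 15309/128, 6561/32)
for a triangular matrix the eigenvalues are the diagonal entries, with algebraic multiplicity their repetition count

λ = 0 (multiplicity 1), λ = 3/2 (multiplicity 1), λ = 9/2 (multiplicity 1), λ = 81/8 (multiplicity 1), λ = 81/4 (multiplicity 1), λ = 1215/32 (multiplicity 1), λ = 2187/32 (multiplicity 1), λ = 15309/128 (multiplicity 1), λ = 6561/32 (multiplicity 1)


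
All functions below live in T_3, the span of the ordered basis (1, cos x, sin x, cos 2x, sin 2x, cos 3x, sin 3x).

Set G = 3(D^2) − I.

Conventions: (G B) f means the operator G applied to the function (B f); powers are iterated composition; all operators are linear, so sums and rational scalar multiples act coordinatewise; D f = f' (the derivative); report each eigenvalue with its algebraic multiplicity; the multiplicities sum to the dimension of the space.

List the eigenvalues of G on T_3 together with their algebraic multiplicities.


image of 1: -1
image of cos x: -4cos x
image of sin x: -4sin x
image of cos 2x: -13cos 2x
image of sin 2x: -13sin 2x
image of cos 3x: -28cos 3x
image of sin 3x: -28sin 3x
the matrix is diagonal; its diagonal is (-1, -4, -4, -13, -13, -28, -28)
for a triangular matrix the eigenvalues are the diagonal entries, with algebraic multiplicity their repetition count

λ = -28 (multiplicity 2), λ = -13 (multiplicity 2), λ = -4 (multiplicity 2), λ = -1 (multiplicity 1)


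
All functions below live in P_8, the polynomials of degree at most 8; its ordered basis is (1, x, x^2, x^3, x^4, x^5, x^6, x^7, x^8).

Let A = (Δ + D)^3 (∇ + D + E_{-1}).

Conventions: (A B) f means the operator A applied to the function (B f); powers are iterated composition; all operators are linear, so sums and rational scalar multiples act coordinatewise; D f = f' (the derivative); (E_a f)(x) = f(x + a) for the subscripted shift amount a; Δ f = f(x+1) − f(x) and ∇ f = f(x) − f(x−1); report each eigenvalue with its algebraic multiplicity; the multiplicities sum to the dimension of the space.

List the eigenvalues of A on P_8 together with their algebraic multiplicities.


image of 1: 0
image of x: 0
image of x^2: 0
image of x^3: 48
image of x^4: 192x + 336
image of x^5: 480x^2 + 1680x + 1140
image of x^6: 960x^3 + 5040x^2 + 6840x + 3690
image of x^7: 1680x^4 + 11760x^3 + 23940x^2 + 25830x + 11424
image of x^8: 2688x^5 + 23520x^4 + 63840x^3 + 103320x^2 + 91392x + 34860
the matrix is upper triangular; its diagonal is (0, 0, 0, 0, 0, 0, 0, 0, 0)
for a triangular matrix the eigenvalues are the diagonal entries, with algebraic multiplicity their repetition count

λ = 0 (multiplicity 9)


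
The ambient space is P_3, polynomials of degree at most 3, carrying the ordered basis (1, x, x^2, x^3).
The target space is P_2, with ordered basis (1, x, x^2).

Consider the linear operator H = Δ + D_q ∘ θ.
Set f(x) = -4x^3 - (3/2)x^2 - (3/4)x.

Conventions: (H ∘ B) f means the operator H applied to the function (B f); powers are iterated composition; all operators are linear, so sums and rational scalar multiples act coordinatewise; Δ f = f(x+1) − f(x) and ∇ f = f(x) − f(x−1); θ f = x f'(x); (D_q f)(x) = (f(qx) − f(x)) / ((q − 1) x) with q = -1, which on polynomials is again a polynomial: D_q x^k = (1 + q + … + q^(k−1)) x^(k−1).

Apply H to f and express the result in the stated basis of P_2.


the result is g(x) = -24x^2 - 15x - 7

Δ f = -12x^2 - 15x - 25/4
θ f = -12x^3 - 3x^2 - (3/4)x
D_q θ f = -12x^2 - 3/4
(Δ + D_q ∘ θ) f = -24x^2 - 15x - 7


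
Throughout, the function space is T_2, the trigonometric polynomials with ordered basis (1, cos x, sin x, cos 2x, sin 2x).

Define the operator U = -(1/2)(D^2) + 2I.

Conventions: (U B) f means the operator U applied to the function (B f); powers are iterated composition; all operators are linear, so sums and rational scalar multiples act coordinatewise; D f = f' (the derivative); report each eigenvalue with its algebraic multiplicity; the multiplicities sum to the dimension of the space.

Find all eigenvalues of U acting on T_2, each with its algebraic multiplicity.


λ = 2 (multiplicity 1), λ = 5/2 (multiplicity 2), λ = 4 (multiplicity 2)

image of 1: 2
image of cos x: (5/2)cos x
image of sin x: (5/2)sin x
image of cos 2x: 4cos 2x
image of sin 2x: 4sin 2x
the matrix is diagonal; its diagonal is (2, 5/2, 5/2, 4, 4)
for a triangular matrix the eigenvalues are the diagonal entries, with algebraic multiplicity their repetition count


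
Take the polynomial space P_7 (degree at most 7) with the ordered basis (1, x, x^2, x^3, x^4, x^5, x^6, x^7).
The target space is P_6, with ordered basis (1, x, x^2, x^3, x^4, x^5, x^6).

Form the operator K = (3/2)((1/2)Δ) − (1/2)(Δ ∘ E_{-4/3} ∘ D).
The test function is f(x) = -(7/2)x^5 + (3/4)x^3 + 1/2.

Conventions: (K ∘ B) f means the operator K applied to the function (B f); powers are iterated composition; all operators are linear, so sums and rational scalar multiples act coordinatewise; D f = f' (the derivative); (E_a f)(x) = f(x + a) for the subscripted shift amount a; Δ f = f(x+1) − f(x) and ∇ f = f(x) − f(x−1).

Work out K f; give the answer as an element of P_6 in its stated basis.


Δ f = -(35/2)x^4 - 35x^3 - (131/4)x^2 - (61/4)x - 11/4
((1/2)Δ) f = -(35/4)x^4 - (35/2)x^3 - (131/8)x^2 - (61/8)x - 11/8
((3/2)((1/2)Δ)) f = -(105/8)x^4 - (105/4)x^3 - (393/16)x^2 - (183/16)x - 33/16
D f = -(35/2)x^4 + (9/4)x^2
E_{-4/3} D f = -(35/2)x^4 + (280/3)x^3 - (2213/12)x^2 + (4318/27)x - 4156/81
Δ E_{-4/3} D f = -70x^3 + 175x^2 - (953/6)x + 5545/108
(-(1/2)(Δ ∘ E_{-4/3} ∘ D)) f = 35x^3 - (175/2)x^2 + (953/12)x - 5545/216
((3/2)((1/2)Δ) − (1/2)(Δ ∘ E_{-4/3} ∘ D)) f = -(105/8)x^4 + (35/4)x^3 - (1793/16)x^2 + (3263/48)x - 11981/432

g(x) = -(105/8)x^4 + (35/4)x^3 - (1793/16)x^2 + (3263/48)x - 11981/432


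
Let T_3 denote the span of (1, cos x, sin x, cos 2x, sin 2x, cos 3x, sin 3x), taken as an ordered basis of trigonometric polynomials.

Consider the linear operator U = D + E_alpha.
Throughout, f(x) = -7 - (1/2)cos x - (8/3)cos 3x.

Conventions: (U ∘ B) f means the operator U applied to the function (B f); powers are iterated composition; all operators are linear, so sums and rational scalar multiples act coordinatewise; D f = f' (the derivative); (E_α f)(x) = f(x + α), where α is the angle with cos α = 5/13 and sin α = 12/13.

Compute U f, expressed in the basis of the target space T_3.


D f = (1/2)sin x + 8sin 3x
E_alpha f = -7 - (5/26)cos x + (6/13)sin x + (16280/6591)cos 3x - (2208/2197)sin 3x
(D + E_alpha) f = -7 - (5/26)cos x + (25/26)sin x + (16280/6591)cos 3x + (15368/2197)sin 3x

the image equals g(x) = -7 - (5/26)cos x + (25/26)sin x + (16280/6591)cos 3x + (15368/2197)sin 3x


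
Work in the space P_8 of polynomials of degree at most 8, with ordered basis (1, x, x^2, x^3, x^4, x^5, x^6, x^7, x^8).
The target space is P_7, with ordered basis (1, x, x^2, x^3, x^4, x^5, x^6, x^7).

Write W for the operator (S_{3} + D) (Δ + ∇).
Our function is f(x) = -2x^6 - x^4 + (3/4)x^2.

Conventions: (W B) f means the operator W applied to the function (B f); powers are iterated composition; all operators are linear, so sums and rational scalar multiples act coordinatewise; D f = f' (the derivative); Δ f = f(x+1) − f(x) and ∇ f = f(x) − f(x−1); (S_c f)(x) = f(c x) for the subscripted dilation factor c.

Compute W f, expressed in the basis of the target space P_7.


the result is g(x) = -5832x^5 - 120x^4 - 2376x^3 - 264x^2 - 87x - 29

Δ f = -12x^5 - 30x^4 - 44x^3 - 36x^2 - (29/2)x - 9/4
∇ f = -12x^5 + 30x^4 - 44x^3 + 36x^2 - (29/2)x + 9/4
(Δ + ∇) f = -24x^5 - 88x^3 - 29x
S_{3} (Δ + ∇) f = -5832x^5 - 2376x^3 - 87x
D (Δ + ∇) f = -120x^4 - 264x^2 - 29
(S_{3} + D) (Δ + ∇) f = -5832x^5 - 120x^4 - 2376x^3 - 264x^2 - 87x - 29


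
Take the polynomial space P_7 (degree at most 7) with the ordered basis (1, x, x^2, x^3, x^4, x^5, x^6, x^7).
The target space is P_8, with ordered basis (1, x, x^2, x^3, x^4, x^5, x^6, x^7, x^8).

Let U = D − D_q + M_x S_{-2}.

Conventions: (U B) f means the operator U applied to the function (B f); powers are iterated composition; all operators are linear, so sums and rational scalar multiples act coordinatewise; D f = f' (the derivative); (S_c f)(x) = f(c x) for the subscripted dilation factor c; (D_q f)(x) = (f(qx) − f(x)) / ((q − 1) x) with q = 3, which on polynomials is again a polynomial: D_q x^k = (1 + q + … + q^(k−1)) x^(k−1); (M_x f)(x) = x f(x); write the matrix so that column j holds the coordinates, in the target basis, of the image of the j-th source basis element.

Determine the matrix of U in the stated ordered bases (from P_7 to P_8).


image of 1: x
image of x: -2x^2
image of x^2: 4x^3 - 2x
image of x^3: -8x^4 - 10x^2
image of x^4: 16x^5 - 36x^3
image of x^5: -32x^6 - 116x^4
image of x^6: 64x^7 - 358x^5
image of x^7: -128x^8 - 1086x^6
each image's coordinates form column j of the matrix

the matrix is [[0, 0, 0, 0, 0, 0, 0, 0]; [1, 0, -2, 0, 0, 0, 0, 0]; [0, -2, 0, -10, 0, 0, 0, 0]; [0, 0, 4, 0, -36, 0, 0, 0]; [0, 0, 0, -8, 0, -116, 0, 0]; [0, 0, 0, 0, 16, 0, -358, 0]; [0, 0, 0, 0, 0, -32, 0, -1086]; [0, 0, 0, 0, 0, 0, 64, 0]; [0, 0, 0, 0, 0, 0, 0, -128]] (rows listed top to bottom)


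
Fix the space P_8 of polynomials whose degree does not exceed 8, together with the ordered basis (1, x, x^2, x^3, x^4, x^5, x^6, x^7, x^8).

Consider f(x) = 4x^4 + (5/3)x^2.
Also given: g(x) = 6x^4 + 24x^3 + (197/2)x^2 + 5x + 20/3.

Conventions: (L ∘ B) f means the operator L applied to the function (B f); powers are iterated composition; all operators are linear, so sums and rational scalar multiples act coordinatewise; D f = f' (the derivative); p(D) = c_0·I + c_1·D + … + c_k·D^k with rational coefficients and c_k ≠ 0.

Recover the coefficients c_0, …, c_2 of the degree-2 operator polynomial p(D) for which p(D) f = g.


D^0 f = 4x^4 + (5/3)x^2
D^1 f = 16x^3 + (10/3)x
D^2 f = 48x^2 + 10/3
matching coefficients of g against c_0 f + c_1 Df + … from the top degree down determines the c_i
solution: c_0 = 3/2, c_1 = 3/2, c_2 = 2

p(D) = (3/2)·I + (3/2)·D + 2·D^2, i.e. c_0 = 3/2, c_1 = 3/2, c_2 = 2


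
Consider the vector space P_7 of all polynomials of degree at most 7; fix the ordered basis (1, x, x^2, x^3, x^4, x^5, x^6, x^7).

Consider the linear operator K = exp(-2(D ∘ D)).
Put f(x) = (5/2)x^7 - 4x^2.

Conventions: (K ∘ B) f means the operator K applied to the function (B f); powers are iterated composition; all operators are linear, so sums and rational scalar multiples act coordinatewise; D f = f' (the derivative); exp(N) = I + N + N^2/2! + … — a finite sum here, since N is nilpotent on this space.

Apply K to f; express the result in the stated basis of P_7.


order-1 term: -210x^5 + 16
order-2 term: 4200x^3
order-3 term: -16800x
the series for exp(-2(D ∘ D)) f terminates at order 3
exp(-2(D ∘ D)) f = (5/2)x^7 - 210x^5 + 4200x^3 - 4x^2 - 16800x + 16

the image equals g(x) = (5/2)x^7 - 210x^5 + 4200x^3 - 4x^2 - 16800x + 16


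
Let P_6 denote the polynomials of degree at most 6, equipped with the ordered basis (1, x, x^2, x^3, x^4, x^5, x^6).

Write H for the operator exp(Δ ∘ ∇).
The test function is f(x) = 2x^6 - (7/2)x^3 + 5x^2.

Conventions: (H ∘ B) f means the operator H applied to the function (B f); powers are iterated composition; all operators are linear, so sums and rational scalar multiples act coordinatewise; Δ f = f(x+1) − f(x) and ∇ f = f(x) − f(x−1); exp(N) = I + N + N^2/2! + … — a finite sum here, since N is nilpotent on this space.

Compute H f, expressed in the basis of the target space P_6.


the result is g(x) = 2x^6 + 60x^4 - (7/2)x^3 + 425x^2 - 21x + 374

order-1 term: 60x^4 + 60x^2 - 21x + 14
order-2 term: 360x^2 + 120
order-3 term: 240
the series for exp(Δ ∘ ∇) f terminates at order 3
exp(Δ ∘ ∇) f = 2x^6 + 60x^4 - (7/2)x^3 + 425x^2 - 21x + 374


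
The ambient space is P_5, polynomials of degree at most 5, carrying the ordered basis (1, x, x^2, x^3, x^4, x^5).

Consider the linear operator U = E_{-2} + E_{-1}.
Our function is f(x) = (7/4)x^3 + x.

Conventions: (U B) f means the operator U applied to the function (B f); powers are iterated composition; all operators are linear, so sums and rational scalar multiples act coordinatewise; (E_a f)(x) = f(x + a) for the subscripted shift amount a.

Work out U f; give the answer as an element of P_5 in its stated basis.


E_{-2} f = (7/4)x^3 - (21/2)x^2 + 22x - 16
E_{-1} f = (7/4)x^3 - (21/4)x^2 + (25/4)x - 11/4
(E_{-2} + E_{-1}) f = (7/2)x^3 - (63/4)x^2 + (113/4)x - 75/4

the image equals g(x) = (7/2)x^3 - (63/4)x^2 + (113/4)x - 75/4


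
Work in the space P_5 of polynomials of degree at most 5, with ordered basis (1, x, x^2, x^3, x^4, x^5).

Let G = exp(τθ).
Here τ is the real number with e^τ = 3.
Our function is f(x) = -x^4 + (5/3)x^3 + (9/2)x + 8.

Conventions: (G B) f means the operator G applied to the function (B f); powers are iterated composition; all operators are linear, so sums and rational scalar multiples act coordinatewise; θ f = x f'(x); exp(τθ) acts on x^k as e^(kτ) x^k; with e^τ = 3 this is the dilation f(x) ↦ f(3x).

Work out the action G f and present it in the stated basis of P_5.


the image equals g(x) = -81x^4 + 45x^3 + (27/2)x + 8

exp(τθ) x^k = e^(kτ) x^k; with e^τ = 3 this sends x^k to 3^k x^k
x ↦ 3 x
x^3 ↦ 27 x^3
x^4 ↦ 81 x^4
applying this coordinatewise to f: exp(τθ) f = -81x^4 + 45x^3 + (27/2)x + 8


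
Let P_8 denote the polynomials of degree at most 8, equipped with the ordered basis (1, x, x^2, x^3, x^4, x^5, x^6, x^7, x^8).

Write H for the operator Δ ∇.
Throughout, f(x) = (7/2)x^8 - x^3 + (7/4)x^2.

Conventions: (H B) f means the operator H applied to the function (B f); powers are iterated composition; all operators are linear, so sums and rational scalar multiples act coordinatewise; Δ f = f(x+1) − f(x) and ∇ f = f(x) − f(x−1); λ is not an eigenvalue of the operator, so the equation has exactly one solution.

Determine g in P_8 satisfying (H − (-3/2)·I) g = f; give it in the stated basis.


write g with unknown coordinates in the stated basis and equate coefficients in (H − (-3/2)·I) g = f
solving from the highest basis element down gives g = (7/3)x^8 - (784/9)x^6 + (13720/9)x^4 - (2/3)x^3 - (189707/18)x^2 + (8/3)x + 327586/27
check: H g = (392/3)x^6 - (6860/3)x^4 + (47432/3)x^2 - 4x - 163793/9
so H g − (-3/2)·g = (7/2)x^8 - x^3 + (7/4)x^2 = f ✓

the result is g(x) = (7/3)x^8 - (784/9)x^6 + (13720/9)x^4 - (2/3)x^3 - (189707/18)x^2 + (8/3)x + 327586/27


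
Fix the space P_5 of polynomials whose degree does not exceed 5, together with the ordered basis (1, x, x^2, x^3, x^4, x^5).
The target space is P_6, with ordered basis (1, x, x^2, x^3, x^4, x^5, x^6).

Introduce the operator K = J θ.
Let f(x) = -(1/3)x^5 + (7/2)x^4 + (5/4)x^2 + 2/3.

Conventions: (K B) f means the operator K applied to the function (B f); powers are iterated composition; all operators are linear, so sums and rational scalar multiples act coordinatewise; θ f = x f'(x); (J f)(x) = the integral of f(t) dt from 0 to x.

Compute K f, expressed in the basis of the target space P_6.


θ f = -(5/3)x^5 + 14x^4 + (5/2)x^2
J θ f = -(5/18)x^6 + (14/5)x^5 + (5/6)x^3

the image equals g(x) = -(5/18)x^6 + (14/5)x^5 + (5/6)x^3


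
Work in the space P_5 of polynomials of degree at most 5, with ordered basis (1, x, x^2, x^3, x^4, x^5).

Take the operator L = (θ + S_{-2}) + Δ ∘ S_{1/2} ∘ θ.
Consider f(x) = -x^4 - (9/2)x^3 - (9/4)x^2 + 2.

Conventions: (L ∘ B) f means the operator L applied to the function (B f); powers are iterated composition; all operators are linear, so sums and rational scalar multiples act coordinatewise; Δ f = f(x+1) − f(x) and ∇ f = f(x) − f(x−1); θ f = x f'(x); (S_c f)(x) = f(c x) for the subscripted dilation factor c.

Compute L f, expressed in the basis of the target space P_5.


g(x) = -20x^4 + (43/2)x^3 - (321/16)x^2 - (133/16)x - 17/16

θ f = -4x^4 - (27/2)x^3 - (9/2)x^2
S_{-2} f = -16x^4 + 36x^3 - 9x^2 + 2
(θ + S_{-2}) f = -20x^4 + (45/2)x^3 - (27/2)x^2 + 2
θ f = -4x^4 - (27/2)x^3 - (9/2)x^2
S_{1/2} θ f = -(1/4)x^4 - (27/16)x^3 - (9/8)x^2
Δ S_{1/2} θ f = -x^3 - (105/16)x^2 - (133/16)x - 49/16
((θ + S_{-2}) + Δ ∘ S_{1/2} ∘ θ) f = -20x^4 + (43/2)x^3 - (321/16)x^2 - (133/16)x - 17/16


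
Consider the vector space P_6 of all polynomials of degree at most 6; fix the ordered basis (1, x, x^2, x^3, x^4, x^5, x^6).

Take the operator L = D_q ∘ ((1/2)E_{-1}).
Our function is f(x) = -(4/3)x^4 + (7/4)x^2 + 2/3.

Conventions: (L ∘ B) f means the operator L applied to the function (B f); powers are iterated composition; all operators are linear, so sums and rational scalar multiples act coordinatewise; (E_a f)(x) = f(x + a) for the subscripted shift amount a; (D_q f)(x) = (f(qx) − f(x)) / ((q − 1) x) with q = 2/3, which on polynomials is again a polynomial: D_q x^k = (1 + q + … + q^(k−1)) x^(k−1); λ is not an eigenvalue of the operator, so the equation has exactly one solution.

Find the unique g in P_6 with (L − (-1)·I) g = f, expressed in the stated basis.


the image equals g(x) = -(4/3)x^4 + (130/81)x^3 - (16253/2916)x^2 + (268105/17496)x - 617365/34992

write g with unknown coordinates in the stated basis and equate coefficients in (L − (-1)·I) g = f
solving from the highest basis element down gives g = -(4/3)x^4 + (130/81)x^3 - (16253/2916)x^2 + (268105/17496)x - 617365/34992
check: L g = -(130/81)x^3 + (5339/729)x^2 - (268105/17496)x + 640693/34992
so L g − (-1)·g = -(4/3)x^4 + (7/4)x^2 + 2/3 = f ✓


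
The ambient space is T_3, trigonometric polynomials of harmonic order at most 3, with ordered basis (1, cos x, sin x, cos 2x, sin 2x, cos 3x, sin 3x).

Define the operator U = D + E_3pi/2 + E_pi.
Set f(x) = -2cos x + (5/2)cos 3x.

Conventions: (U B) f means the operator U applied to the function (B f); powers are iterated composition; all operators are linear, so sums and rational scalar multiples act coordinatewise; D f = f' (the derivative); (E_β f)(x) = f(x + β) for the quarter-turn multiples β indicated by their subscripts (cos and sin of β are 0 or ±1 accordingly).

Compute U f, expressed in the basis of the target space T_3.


the result is g(x) = 2cos x - (5/2)cos 3x - 10sin 3x

D f = 2sin x - (15/2)sin 3x
E_3pi/2 f = -2sin x - (5/2)sin 3x
E_pi f = 2cos x - (5/2)cos 3x
(D + E_3pi/2 + E_pi) f = 2cos x - (5/2)cos 3x - 10sin 3x


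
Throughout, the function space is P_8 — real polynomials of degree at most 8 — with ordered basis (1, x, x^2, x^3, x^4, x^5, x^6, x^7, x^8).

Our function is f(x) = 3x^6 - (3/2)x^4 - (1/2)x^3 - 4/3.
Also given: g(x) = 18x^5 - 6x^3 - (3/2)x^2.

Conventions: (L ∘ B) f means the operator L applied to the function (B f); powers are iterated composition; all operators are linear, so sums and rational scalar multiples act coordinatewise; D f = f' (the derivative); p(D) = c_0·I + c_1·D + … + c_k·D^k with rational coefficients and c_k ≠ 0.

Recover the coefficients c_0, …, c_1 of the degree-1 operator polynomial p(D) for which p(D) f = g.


D^0 f = 3x^6 - (3/2)x^4 - (1/2)x^3 - 4/3
D^1 f = 18x^5 - 6x^3 - (3/2)x^2
matching coefficients of g against c_0 f + c_1 Df + … from the top degree down determines the c_i
solution: c_0 = 0, c_1 = 1

p(D) = D, i.e. c_0 = 0, c_1 = 1


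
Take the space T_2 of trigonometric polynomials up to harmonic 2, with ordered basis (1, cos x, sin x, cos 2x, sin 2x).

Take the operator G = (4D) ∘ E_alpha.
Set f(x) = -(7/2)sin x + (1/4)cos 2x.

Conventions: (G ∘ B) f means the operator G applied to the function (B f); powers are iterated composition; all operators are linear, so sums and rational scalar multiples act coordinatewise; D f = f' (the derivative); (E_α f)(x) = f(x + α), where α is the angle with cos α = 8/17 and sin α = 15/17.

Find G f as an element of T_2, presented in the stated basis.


the result is g(x) = -(112/17)cos x + (210/17)sin x - (480/289)cos 2x + (322/289)sin 2x

E_alpha f = -(105/34)cos x - (28/17)sin x - (161/1156)cos 2x - (60/289)sin 2x
D E_alpha f = -(28/17)cos x + (105/34)sin x - (120/289)cos 2x + (161/578)sin 2x
(4D) E_alpha f = -(112/17)cos x + (210/17)sin x - (480/289)cos 2x + (322/289)sin 2x


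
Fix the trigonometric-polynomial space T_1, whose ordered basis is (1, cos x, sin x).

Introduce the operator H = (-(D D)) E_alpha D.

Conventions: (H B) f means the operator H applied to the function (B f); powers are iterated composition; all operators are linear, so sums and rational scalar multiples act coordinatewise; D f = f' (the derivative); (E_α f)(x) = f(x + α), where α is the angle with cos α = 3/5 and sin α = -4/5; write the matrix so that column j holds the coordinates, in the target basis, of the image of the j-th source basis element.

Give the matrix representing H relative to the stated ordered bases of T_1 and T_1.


the matrix is [[0, 0, 0]; [0, 4/5, 3/5]; [0, -3/5, 4/5]] (rows listed top to bottom)

image of 1: 0
image of cos x: (4/5)cos x - (3/5)sin x
image of sin x: (3/5)cos x + (4/5)sin x
each image's coordinates form column j of the matrix


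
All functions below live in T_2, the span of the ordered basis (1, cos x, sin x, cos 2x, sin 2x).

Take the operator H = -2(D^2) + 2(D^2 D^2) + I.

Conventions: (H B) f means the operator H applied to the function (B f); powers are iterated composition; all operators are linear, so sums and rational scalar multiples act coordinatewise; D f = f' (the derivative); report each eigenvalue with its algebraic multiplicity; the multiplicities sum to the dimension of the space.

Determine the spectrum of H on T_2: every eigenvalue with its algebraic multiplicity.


image of 1: 1
image of cos x: 5cos x
image of sin x: 5sin x
image of cos 2x: 41cos 2x
image of sin 2x: 41sin 2x
the matrix is diagonal; its diagonal is (1, 5, 5, 41, 41)
for a triangular matrix the eigenvalues are the diagonal entries, with algebraic multiplicity their repetition count

λ = 1 (multiplicity 1), λ = 5 (multiplicity 2), λ = 41 (multiplicity 2)


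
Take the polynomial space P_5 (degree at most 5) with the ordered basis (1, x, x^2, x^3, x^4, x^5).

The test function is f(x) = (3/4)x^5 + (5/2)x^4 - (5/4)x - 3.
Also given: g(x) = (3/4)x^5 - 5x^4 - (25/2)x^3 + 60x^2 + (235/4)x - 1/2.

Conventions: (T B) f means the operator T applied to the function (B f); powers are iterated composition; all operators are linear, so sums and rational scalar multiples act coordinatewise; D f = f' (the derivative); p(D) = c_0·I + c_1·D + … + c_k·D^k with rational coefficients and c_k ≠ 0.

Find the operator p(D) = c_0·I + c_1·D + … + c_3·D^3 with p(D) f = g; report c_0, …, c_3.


c_0 = 1, c_1 = -2, c_2 = 1/2, c_3 = 1

D^0 f = (3/4)x^5 + (5/2)x^4 - (5/4)x - 3
D^1 f = (15/4)x^4 + 10x^3 - 5/4
D^2 f = 15x^3 + 30x^2
D^3 f = 45x^2 + 60x
matching coefficients of g against c_0 f + c_1 Df + … from the top degree down determines the c_i
solution: c_0 = 1, c_1 = -2, c_2 = 1/2, c_3 = 1


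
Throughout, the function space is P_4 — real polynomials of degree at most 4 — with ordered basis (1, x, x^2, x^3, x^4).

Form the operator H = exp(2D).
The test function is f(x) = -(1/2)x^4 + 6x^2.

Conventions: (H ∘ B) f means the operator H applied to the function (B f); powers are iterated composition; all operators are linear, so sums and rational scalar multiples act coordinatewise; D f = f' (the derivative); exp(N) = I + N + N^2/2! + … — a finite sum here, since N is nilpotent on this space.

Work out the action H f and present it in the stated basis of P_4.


order-1 term: -4x^3 + 24x
order-2 term: -12x^2 + 24
order-3 term: -16x
order-4 term: -8
the series for exp(2D) f terminates at order 4
exp(2D) f = -(1/2)x^4 - 4x^3 - 6x^2 + 8x + 16

g(x) = -(1/2)x^4 - 4x^3 - 6x^2 + 8x + 16


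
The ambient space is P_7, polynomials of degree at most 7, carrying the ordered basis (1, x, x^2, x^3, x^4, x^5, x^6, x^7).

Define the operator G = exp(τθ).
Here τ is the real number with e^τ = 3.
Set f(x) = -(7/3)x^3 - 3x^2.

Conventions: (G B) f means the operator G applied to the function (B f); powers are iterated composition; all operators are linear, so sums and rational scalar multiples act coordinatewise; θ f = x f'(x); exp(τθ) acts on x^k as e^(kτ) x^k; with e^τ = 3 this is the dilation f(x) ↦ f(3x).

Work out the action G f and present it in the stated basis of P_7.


exp(τθ) x^k = e^(kτ) x^k; with e^τ = 3 this sends x^k to 3^k x^k
x^2 ↦ 9 x^2
x^3 ↦ 27 x^3
applying this coordinatewise to f: exp(τθ) f = -63x^3 - 27x^2

the image equals g(x) = -63x^3 - 27x^2


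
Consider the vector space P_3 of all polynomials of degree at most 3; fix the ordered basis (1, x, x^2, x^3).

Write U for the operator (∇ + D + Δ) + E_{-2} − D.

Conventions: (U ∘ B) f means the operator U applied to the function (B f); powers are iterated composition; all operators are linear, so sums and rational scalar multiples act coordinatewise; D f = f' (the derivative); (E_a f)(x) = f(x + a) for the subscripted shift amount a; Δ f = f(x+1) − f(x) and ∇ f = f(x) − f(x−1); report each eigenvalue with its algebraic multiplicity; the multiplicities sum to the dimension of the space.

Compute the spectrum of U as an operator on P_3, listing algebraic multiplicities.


image of 1: 1
image of x: x
image of x^2: x^2 + 4
image of x^3: x^3 + 12x - 6
the matrix is upper triangular; its diagonal is (1, 1, 1, 1)
for a triangular matrix the eigenvalues are the diagonal entries, with algebraic multiplicity their repetition count

λ = 1 (multiplicity 4)


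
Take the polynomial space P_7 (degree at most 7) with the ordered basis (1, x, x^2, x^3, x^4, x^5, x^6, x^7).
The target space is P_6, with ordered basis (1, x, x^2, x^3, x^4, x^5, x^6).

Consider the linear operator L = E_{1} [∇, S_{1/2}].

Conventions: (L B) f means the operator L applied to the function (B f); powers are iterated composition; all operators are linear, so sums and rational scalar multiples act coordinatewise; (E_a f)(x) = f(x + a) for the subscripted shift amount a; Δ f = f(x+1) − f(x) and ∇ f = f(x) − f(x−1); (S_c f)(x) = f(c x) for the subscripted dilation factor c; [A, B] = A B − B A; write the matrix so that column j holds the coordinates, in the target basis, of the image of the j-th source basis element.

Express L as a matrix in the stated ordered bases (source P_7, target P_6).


the matrix is [[0, -1/2, 1/4, -1/8, 1/16, -1/32, 1/64, -1/128]; [0, 0, -1/2, 3/8, -1/4, 5/32, -3/32, 7/128]; [0, 0, 0, -3/8, 3/8, -5/16, 15/64, -21/128]; [0, 0, 0, 0, -1/4, 5/16, -5/16, 35/128]; [0, 0, 0, 0, 0, -5/32, 15/64, -35/128]; [0, 0, 0, 0, 0, 0, -3/32, 21/128]; [0, 0, 0, 0, 0, 0, 0, -7/128]] (rows listed top to bottom)

image of 1: 0
image of x: -1/2
image of x^2: -(1/2)x + 1/4
image of x^3: -(3/8)x^2 + (3/8)x - 1/8
image of x^4: -(1/4)x^3 + (3/8)x^2 - (1/4)x + 1/16
image of x^5: -(5/32)x^4 + (5/16)x^3 - (5/16)x^2 + (5/32)x - 1/32
image of x^6: -(3/32)x^5 + (15/64)x^4 - (5/16)x^3 + (15/64)x^2 - (3/32)x + 1/64
image of x^7: -(7/128)x^6 + (21/128)x^5 - (35/128)x^4 + (35/128)x^3 - (21/128)x^2 + (7/128)x - 1/128
each image's coordinates form column j of the matrix
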